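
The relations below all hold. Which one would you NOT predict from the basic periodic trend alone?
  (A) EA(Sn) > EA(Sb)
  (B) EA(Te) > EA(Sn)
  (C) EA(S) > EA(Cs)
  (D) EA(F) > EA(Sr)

(A)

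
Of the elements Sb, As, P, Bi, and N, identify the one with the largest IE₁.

N is in period 2, group 15; P is in period 3, group 15; As is in period 4, group 15; Sb is in period 5, group 15; Bi is in period 6, group 15.
First ionization energy rises across a period (greater Z_eff holds electrons more tightly) and falls down a group (valence electrons are farther from the nucleus).
All are in group 15, so first ionization energy increases up the group.
The largest IE₁ among these belongs to N.

N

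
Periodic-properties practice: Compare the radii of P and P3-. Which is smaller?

P

Forming P3- adds 3 electrons to P. More electron–electron repulsion in the same shell, with unchanged nuclear charge, lets the cloud expand.
An anion is larger than its parent atom: P3- > P.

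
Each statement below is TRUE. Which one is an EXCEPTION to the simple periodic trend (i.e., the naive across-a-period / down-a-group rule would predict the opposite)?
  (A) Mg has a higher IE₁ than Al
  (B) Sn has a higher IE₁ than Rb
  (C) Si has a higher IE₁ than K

The general trend: IE₁ increases across a period and decreases down a group.
(A) Mg (period 3, group 2) vs Al (period 3, group 13): the stated order contradicts the simple trend.
(B) Sn (period 5, group 14) vs Rb (period 5, group 1): the stated order agrees with the simple trend.
(C) Si (period 3, group 14) vs K (period 4, group 1): the stated order agrees with the simple trend.
The exception is (A): Al's single 3p electron is easier to remove than one from Mg's filled 3s².

(A)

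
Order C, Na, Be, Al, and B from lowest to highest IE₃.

The third ionization energy removes an electron from the +2 ion. For each element: C²⁺ still has 2 valence electrons; Na²⁺ is already 1 electron into the core; Be²⁺ is the bare [He] core; Al²⁺ still has 1 valence electron; B²⁺ still has 1 valence electron.
Breaking into a closed-shell core is much more expensive than removing a leftover valence electron — Na and Be have the largest IE_3 here.
Valence configurations: C²⁺ [He]2s², Al²⁺ [Ne]3s¹, B²⁺ [He]2s¹.
Approximate IE_3 values (kJ/mol): C 4620, Na 6910, Be 14849, Al 2745, B 3660.
Hence IE_3: Al < B < C < Na < Be.

Al < B < C < Na < Be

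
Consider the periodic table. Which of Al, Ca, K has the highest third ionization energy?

Ca

IE_3 is the cost of taking one more electron from the +2 cation: Al²⁺ still has 1 valence electron; Ca²⁺ is the bare [Ar] core; K²⁺ is already 1 electron into the core.
Pulling an electron out of a noble-gas core costs far more than removing a remaining valence electron, so K and Ca sit at the high end of IE_3.
The numbers (kJ/mol): Al 2745, Ca 4912, K 4420.
Putting it together, IE_3: Al < K < Ca.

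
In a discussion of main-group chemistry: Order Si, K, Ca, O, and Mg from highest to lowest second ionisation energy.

O > K > Si > Mg > Ca

IE_2 is the cost of taking one more electron from the +1 cation: Si⁺ still has 3 valence electrons; K⁺ is the bare [Ar] core; Ca⁺ still has 1 valence electron; O⁺ still has 5 valence electrons; Mg⁺ still has 1 valence electron.
Usually core removal costs more than valence removal, but here the competition is close: a tightly held n=2 valence electron can cost more to remove than an n=3 core electron, so the actual values have to decide it.
Valence configurations: Si⁺ [Ne]3s²3p¹, Ca⁺ [Ar]4s¹, O⁺ [He]2s²2p³, Mg⁺ [Ne]3s¹.
The numbers (kJ/mol): Si 1577, K 3052, Ca 1145, O 3388, Mg 1451.
So the second ionization energies run Ca < Mg < Si < K < O.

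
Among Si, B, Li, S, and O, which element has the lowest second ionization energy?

Si

After 1 electron has been removed, what remains? Si⁺ still has 3 valence electrons; B⁺ still has 2 valence electrons; Li⁺ is the bare [He] core; S⁺ still has 5 valence electrons; O⁺ still has 5 valence electrons.
Pulling an electron out of a noble-gas core costs far more than removing a remaining valence electron, so Li sits at the high end of IE_2.
Valence configurations: Si⁺ [Ne]3s²3p¹, B⁺ [He]2s², S⁺ [Ne]3s²3p³, O⁺ [He]2s²2p³.
Tabulated IE_2 (kJ/mol): Si 1577, B 2427, Li 7298, S 2252, O 3388.
So the second ionization energies run Si < S < B < O < Li.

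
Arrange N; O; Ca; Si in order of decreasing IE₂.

Consider each +1 ion: N⁺ still has 4 valence electrons; O⁺ still has 5 valence electrons; Ca⁺ still has 1 valence electron; Si⁺ still has 3 valence electrons.
All are still removing valence electrons, so compare the +1 ions as you would atoms: IE_2 generally rises across a period (higher Z_eff) and falls down a group (larger shell), subject to the usual subshell exceptions.
Valence configurations: N⁺ [He]2s²2p², O⁺ [He]2s²2p³, Ca⁺ [Ar]4s¹, Si⁺ [Ne]3s²3p¹.
Approximate IE_2 values (kJ/mol): N 2856, O 3388, Ca 1145, Si 1577.
Hence IE_2: Ca < Si < N < O.

O, N, Si, Ca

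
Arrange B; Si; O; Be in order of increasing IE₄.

Si < O < Be < B

After 3 electrons have been removed, what remains? B³⁺ is the bare [He] core; Si³⁺ still has 1 valence electron; O³⁺ still has 3 valence electrons; Be³⁺ is already 1 electron into the core.
Pulling an electron out of a noble-gas core costs far more than removing a remaining valence electron, so Be and B sit at the high end of IE_4.
Valence configurations: Si³⁺ [Ne]3s¹, O³⁺ [He]2s²2p¹.
Tabulated IE_4 (kJ/mol): B 25026, Si 4356, O 7469, Be 21007.
So the fourth ionization energies run Si < O < Be < B.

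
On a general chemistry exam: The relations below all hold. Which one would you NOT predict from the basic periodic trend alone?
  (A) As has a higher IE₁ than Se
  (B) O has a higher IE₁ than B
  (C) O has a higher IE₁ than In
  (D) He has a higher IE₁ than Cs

The general trend: IE₁ increases across a period and decreases down a group.
(A) As (period 4, group 15) vs Se (period 4, group 16): the stated order contradicts the simple trend.
(B) O (period 2, group 16) vs B (period 2, group 13): the stated order agrees with the simple trend.
(C) O (period 2, group 16) vs In (period 5, group 13): the stated order agrees with the simple trend.
(D) He (period 1, group 18) vs Cs (period 6, group 1): the stated order agrees with the simple trend.
The exception is (A): Se (4p⁴) ionizes more easily than half-filled As (4p³).

(A)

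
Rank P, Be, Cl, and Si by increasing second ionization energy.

Si, Be, P, Cl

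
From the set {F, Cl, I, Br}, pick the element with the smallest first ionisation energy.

I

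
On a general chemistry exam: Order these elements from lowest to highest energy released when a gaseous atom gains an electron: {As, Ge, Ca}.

Ca < As < Ge

Adding an electron releases more energy for atoms nearer the top right (short of the noble gases).
All lie in period 4; the across-period trend (electron affinity increases left to right) applies, with the exception below.
Note the exception: Ge has a higher electron affinity than As, contrary to the simple trend — adding an electron to As's half-filled 4p³ is unfavourable, so Ge (4p²) has the more exothermic EA.
For reference (kJ/mol): Ca 2, Ge 119, As 78.
So from lowest to highest: Ca < As < Ge.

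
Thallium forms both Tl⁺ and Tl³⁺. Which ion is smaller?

Both ions have Z = 81 protons, but Tl³⁺ has lost more electrons, so its remaining electrons feel a larger effective nuclear charge per electron and are pulled in more tightly.
Higher positive charge → smaller ion, so Tl⁺ > Tl³⁺.

Tl³⁺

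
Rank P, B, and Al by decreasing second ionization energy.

B, P, Al

Consider each +1 ion: P⁺ still has 4 valence electrons; B⁺ still has 2 valence electrons; Al⁺ still has 2 valence electrons.
All are still removing valence electrons, so compare the +1 ions as you would atoms: IE_2 generally rises across a period (higher Z_eff) and falls down a group (larger shell), subject to the usual subshell exceptions.
Valence configurations: P⁺ [Ne]3s²3p², B⁺ [He]2s², Al⁺ [Ne]3s².
Tabulated IE_2 (kJ/mol): P 1907, B 2427, Al 1817.
Hence IE_2: Al < P < B.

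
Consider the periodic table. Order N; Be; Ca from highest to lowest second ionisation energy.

N > Be > Ca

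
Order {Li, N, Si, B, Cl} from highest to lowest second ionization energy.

Li > N > B > Cl > Si

After 1 electron has been removed, what remains? Li⁺ is the bare [He] core; N⁺ still has 4 valence electrons; Si⁺ still has 3 valence electrons; B⁺ still has 2 valence electrons; Cl⁺ still has 6 valence electrons.
Breaking into a closed-shell core is much more expensive than removing a leftover valence electron — Li has the largest IE_2 here.
Valence configurations: N⁺ [He]2s²2p², Si⁺ [Ne]3s²3p¹, B⁺ [He]2s², Cl⁺ [Ne]3s²3p⁴.
Tabulated IE_2 (kJ/mol): Li 7298, N 2856, Si 1577, B 2427, Cl 2298.
Overall IE_2 order: Si < Cl < B < N < Li.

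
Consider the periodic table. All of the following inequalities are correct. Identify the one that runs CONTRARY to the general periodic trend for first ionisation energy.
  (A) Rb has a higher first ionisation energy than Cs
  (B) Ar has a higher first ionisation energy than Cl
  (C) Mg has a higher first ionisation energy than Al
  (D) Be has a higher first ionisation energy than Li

The general trend: first ionisation energy increases across a period and decreases down a group.
(A) Rb (period 5, group 1) vs Cs (period 6, group 1): the stated order agrees with the simple trend.
(B) Ar (period 3, group 18) vs Cl (period 3, group 17): the stated order agrees with the simple trend.
(C) Mg (period 3, group 2) vs Al (period 3, group 13): the stated order contradicts the simple trend.
(D) Be (period 2, group 2) vs Li (period 2, group 1): the stated order agrees with the simple trend.
The exception is (C): Al's single 3p electron is easier to remove than one from Mg's filled 3s².

(C)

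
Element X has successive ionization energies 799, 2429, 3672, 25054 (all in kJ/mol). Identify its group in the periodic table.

Look for the largest jump between consecutive ionization energies: IE4/IE3 ≈ 6.8, far larger than any earlier ratio.
That jump marks the point where a core electron is being removed. So the atom has 3 valence electrons.
A main-group element with 3 valence electrons is in group 13.

Group 13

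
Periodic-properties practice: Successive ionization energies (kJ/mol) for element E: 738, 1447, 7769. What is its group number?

Look for the largest jump between consecutive ionization energies: IE3/IE2 ≈ 5.4, far larger than any earlier ratio.
That jump marks the point where a core electron is being removed. So the atom has 2 valence electrons.
A main-group element with 2 valence electrons is in group 2.

Group 2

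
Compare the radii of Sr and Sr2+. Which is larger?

Forming Sr2+ removes 2 electrons from Sr. Fewer electrons for the same nuclear charge means less shielding and a higher Z_eff on the remaining electrons, and for main-group metals the entire outer shell is lost.
A cation is smaller than its parent atom: Sr2+ < Sr.

Sr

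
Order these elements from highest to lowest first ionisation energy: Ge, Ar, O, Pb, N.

Ar > N > O > Ge > Pb

N is in period 2, group 15; O is in period 2, group 16; Ar is in period 3, group 18; Ge is in period 4, group 14; Pb is in period 6, group 14.
Across a period the outer electron is held more tightly (higher IE₁); down a group it sits in a higher shell, more shielded, and comes off more easily.
Here both period and group differ, so the two effects have to be weighed against each other.
Ge > Pb: they share group 14; the group trend gives Ge the larger value.
O > Ge: both effects reinforce here, so O is clearly the higher of the two.
N > O: this pair runs against the simple trend — see the exception note.
Ar > N: period and group pull opposite ways; the across-period shift dominates (1521 vs 1402 kJ/mol).
Note the exception: N has a higher first ionization energy than O, contrary to the simple trend — pairing an electron in O's 2p⁴ costs repulsion energy, so O ionizes more easily than half-filled N (2p³).
For reference (kJ/mol): N 1402, O 1314, Ar 1521, Ge 762, Pb 716.
So from highest to lowest: Ar > N > O > Ge > Pb.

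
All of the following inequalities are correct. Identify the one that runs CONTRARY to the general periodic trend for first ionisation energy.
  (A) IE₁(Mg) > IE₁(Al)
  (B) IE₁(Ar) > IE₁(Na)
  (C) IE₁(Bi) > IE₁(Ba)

(A)

The general trend: first ionisation energy increases across a period and decreases down a group.
(A) Mg (period 3, group 2) vs Al (period 3, group 13): the stated order contradicts the simple trend.
(B) Ar (period 3, group 18) vs Na (period 3, group 1): the stated order agrees with the simple trend.
(C) Bi (period 6, group 15) vs Ba (period 6, group 2): the stated order agrees with the simple trend.
The exception is (A): Al's single 3p electron is easier to remove than one from Mg's filled 3s².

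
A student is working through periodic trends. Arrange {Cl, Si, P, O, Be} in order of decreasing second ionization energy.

O > Cl > P > Be > Si

IE_2 is the cost of taking one more electron from the +1 cation: Cl⁺ still has 6 valence electrons; Si⁺ still has 3 valence electrons; P⁺ still has 4 valence electrons; O⁺ still has 5 valence electrons; Be⁺ still has 1 valence electron.
All are still removing valence electrons, so compare the +1 ions as you would atoms: IE_2 generally rises across a period (higher Z_eff) and falls down a group (larger shell), subject to the usual subshell exceptions.
Valence configurations: Cl⁺ [Ne]3s²3p⁴, Si⁺ [Ne]3s²3p¹, P⁺ [Ne]3s²3p², O⁺ [He]2s²2p³, Be⁺ [He]2s¹.
Approximate IE_2 values (kJ/mol): Cl 2298, Si 1577, P 1907, O 3388, Be 1757.
Hence IE_2: Si < Be < P < Cl < O.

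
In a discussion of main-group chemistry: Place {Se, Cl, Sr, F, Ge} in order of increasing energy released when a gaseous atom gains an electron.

Sr < Ge < Se < F < Cl

F is in period 2, group 17; Cl is in period 3, group 17; Ge is in period 4, group 14; Se is in period 4, group 16; Sr is in period 5, group 2.
EA tends to increase across a period and decrease down a group, though the pattern is less regular than for IE or radius.
These span different periods and groups, so the two trends combine.
Ge > Sr: relative to Sr, both the across-period and down-group shifts push Ge's electron affinity up.
Se > Ge: Se lies to the right of Ge in period 4, so the across-period effect alone puts Se higher.
F > Se: both effects reinforce here, so F is clearly the higher of the two.
Cl > F: this pair runs against the simple trend — see the exception note.
Note the exception: Cl has a higher electron affinity than F, contrary to the simple trend — F's small 2p subshell makes the incoming electron feel strong e⁻–e⁻ repulsion, so Cl actually releases more energy on gaining an electron.
Tabulated electron affinity (kJ/mol): F 328, Cl 349, Ge 119, Se 195, Sr 5.
So from lowest to highest: Sr < Ge < Se < F < Cl.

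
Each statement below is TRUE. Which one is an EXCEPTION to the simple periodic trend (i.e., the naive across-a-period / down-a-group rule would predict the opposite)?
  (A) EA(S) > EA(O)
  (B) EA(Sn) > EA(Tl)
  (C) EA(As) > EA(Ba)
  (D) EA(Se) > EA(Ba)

(A)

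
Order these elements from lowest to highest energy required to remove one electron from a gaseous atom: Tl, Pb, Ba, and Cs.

Cs < Ba < Tl < Pb

Cs is in period 6, group 1; Ba is in period 6, group 2; Tl is in period 6, group 13; Pb is in period 6, group 14.
Removing the outermost electron gets harder across a period and easier down a group.
All lie in period 6, so first ionization energy increases left to right.
So from lowest to highest: Cs < Ba < Tl < Pb.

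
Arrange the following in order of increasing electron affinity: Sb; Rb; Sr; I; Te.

Rb is in period 5, group 1; Sr is in period 5, group 2; Sb is in period 5, group 15; Te is in period 5, group 16; I is in period 5, group 17.
EA tends to increase across a period and decrease down a group, though the pattern is less regular than for IE or radius.
All lie in period 5; the across-period trend (electron affinity increases left to right) applies, with the exception below.
Note the exception: Rb has a higher electron affinity than Sr, contrary to the simple trend — adding an electron to Sr (ns²) has to open a new, higher-energy np subshell, which is unfavourable.
Approximate values (kJ/mol): Rb 47, Sr 5, Sb 103, Te 190, I 295.
So from lowest to highest: Sr < Rb < Sb < Te < I.

Sr < Rb < Sb < Te < I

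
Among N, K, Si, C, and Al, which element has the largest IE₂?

K

Consider each +1 ion: N⁺ still has 4 valence electrons; K⁺ is the bare [Ar] core; Si⁺ still has 3 valence electrons; C⁺ still has 3 valence electrons; Al⁺ still has 2 valence electrons.
Breaking into a closed-shell core is much more expensive than removing a leftover valence electron — K has the largest IE_2 here.
Valence configurations: N⁺ [He]2s²2p², Si⁺ [Ne]3s²3p¹, C⁺ [He]2s²2p¹, Al⁺ [Ne]3s².
Si⁺ loses a lone 3p electron whereas Al⁺ must break into a filled 3s² pair, so IE_2(Al) > IE_2(Si) even though Si has the higher nuclear charge.
The numbers (kJ/mol): N 2856, K 3052, Si 1577, C 2353, Al 1817.
Overall IE_2 order: Si < Al < C < N < K.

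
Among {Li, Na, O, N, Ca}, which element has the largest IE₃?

Consider each +2 ion: Li²⁺ is already 1 electron into the core; Na²⁺ is already 1 electron into the core; O²⁺ still has 4 valence electrons; N²⁺ still has 3 valence electrons; Ca²⁺ is the bare [Ar] core.
Usually core removal costs more than valence removal, but here the competition is close: a tightly held n=2 valence electron can cost more to remove than an n=3 core electron, so the actual values have to decide it.
Valence configurations: O²⁺ [He]2s²2p², N²⁺ [He]2s²2p¹.
Tabulated IE_3 (kJ/mol): Li 11815, Na 6910, O 5300, N 4578, Ca 4912.
Overall IE_3 order: N < Ca < O < Na < Li.

Li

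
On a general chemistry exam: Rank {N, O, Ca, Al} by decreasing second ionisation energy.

O, N, Al, Ca

IE_2 is the cost of taking one more electron from the +1 cation: N⁺ still has 4 valence electrons; O⁺ still has 5 valence electrons; Ca⁺ still has 1 valence electron; Al⁺ still has 2 valence electrons.
All are still removing valence electrons, so compare the +1 ions as you would atoms: IE_2 generally rises across a period (higher Z_eff) and falls down a group (larger shell), subject to the usual subshell exceptions.
Valence configurations: N⁺ [He]2s²2p², O⁺ [He]2s²2p³, Ca⁺ [Ar]4s¹, Al⁺ [Ne]3s².
The numbers (kJ/mol): N 2856, O 3388, Ca 1145, Al 1817.
So the second ionization energies run Ca < Al < N < O.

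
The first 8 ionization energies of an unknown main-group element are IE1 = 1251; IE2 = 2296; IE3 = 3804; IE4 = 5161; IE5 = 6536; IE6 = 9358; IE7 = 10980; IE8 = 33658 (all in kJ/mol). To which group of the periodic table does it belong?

Look for the largest jump between consecutive ionization energies: IE8/IE7 ≈ 3.1, far larger than any earlier ratio.
That jump marks the point where a core electron is being removed. So the atom has 7 valence electrons.
A main-group element with 7 valence electrons is in group 17.

Group 17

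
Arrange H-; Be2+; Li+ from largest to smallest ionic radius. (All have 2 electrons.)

H- > Li+ > Be2+

All of these have 2 electrons, so size is governed by nuclear charge alone: the more protons, the stronger the pull on the same electron cloud, and the smaller the ion.
Nuclear charges: Be2+ (Z=4), Li+ (Z=3), H- (Z=1).
Largest to smallest: H- > Li+ > Be2+.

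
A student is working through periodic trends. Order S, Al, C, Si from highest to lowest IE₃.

C > S > Si > Al

IE_3 is the cost of taking one more electron from the +2 cation: S²⁺ still has 4 valence electrons; Al²⁺ still has 1 valence electron; C²⁺ still has 2 valence electrons; Si²⁺ still has 2 valence electrons.
All are still removing valence electrons, so compare the +2 ions as you would atoms: IE_3 generally rises across a period (higher Z_eff) and falls down a group (larger shell), subject to the usual subshell exceptions.
Valence configurations: S²⁺ [Ne]3s²3p², Al²⁺ [Ne]3s¹, C²⁺ [He]2s², Si²⁺ [Ne]3s².
Tabulated IE_3 (kJ/mol): S 3357, Al 2745, C 4620, Si 3232.
So the third ionization energies run Al < Si < S < C.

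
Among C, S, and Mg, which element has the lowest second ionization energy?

Mg

Consider each +1 ion: C⁺ still has 3 valence electrons; S⁺ still has 5 valence electrons; Mg⁺ still has 1 valence electron.
All are still removing valence electrons, so compare the +1 ions as you would atoms: IE_2 generally rises across a period (higher Z_eff) and falls down a group (larger shell), subject to the usual subshell exceptions.
Valence configurations: C⁺ [He]2s²2p¹, S⁺ [Ne]3s²3p³, Mg⁺ [Ne]3s¹.
Approximate IE_2 values (kJ/mol): C 2353, S 2252, Mg 1451.
Overall IE_2 order: Mg < S < C.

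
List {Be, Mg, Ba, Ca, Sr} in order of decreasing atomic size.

Ba, Sr, Ca, Mg, Be

Be is in period 2, group 2; Mg is in period 3, group 2; Ca is in period 4, group 2; Sr is in period 5, group 2; Ba is in period 6, group 2.
Atomic radius shrinks across a period as nuclear charge pulls the same shell inward, and grows down a group as new shells are added.
All are in group 2, so atomic radius increases down the group.
So from largest to smallest: Ba > Sr > Ca > Mg > Be.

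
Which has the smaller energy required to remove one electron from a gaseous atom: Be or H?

Be

H is in period 1, group 1; Be is in period 2, group 2.
IE₁ increases left→right with effective nuclear charge and decreases top→bottom as the valence shell moves farther out.
These sit on a diagonal, where the across-period and down-group effects partly cancel.
H > Be: period and group pull opposite ways; the down-group shift dominates (1312 vs 900 kJ/mol).
For reference (kJ/mol): H 1312, Be 900.
So Be has the smaller energy required to remove one electron from a gaseous atom (Be < H).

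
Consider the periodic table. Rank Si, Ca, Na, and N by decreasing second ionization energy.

Na > N > Si > Ca

The second ionization energy removes an electron from the +1 ion. For each element: Si⁺ still has 3 valence electrons; Ca⁺ still has 1 valence electron; Na⁺ is the bare [Ne] core; N⁺ still has 4 valence electrons.
Core electrons are held far more tightly than valence electrons, so Na tops the IE_2 order.
Valence configurations: Si⁺ [Ne]3s²3p¹, Ca⁺ [Ar]4s¹, N⁺ [He]2s²2p².
Approximate IE_2 values (kJ/mol): Si 1577, Ca 1145, Na 4562, N 2856.
So the second ionization energies run Ca < Si < N < Na.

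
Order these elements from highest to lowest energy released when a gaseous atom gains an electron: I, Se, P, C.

I, Se, C, P

Atoms with high Z_eff and room in the valence shell (especially the halogens) have the most exothermic electron affinities.
These sit on a diagonal, where the across-period and down-group effects partly cancel.
C > P: the two effects oppose for this pair; the down-group effect wins (122 vs 72 kJ/mol).
Se > C: the two effects oppose for this pair; the across-period effect wins (195 vs 122 kJ/mol).
I > Se: the two effects oppose for this pair; the across-period effect wins (295 vs 195 kJ/mol).
Approximate values (kJ/mol): C 122, P 72, Se 195, I 295.
So from highest to lowest: I > Se > C > P.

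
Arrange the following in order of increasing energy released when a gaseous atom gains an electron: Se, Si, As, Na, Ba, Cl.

Ba < Na < As < Si < Se < Cl

EA tends to increase across a period and decrease down a group, though the pattern is less regular than for IE or radius.
These span different periods and groups, so the two trends combine.
Na > Ba: the two effects oppose for this pair; the down-group effect wins (53 vs 14 kJ/mol).
As > Na: the two effects oppose for this pair; the across-period effect wins (78 vs 53 kJ/mol).
Si > As: period and group pull opposite ways; the down-group shift dominates (134 vs 78 kJ/mol).
Se > Si: the two effects oppose for this pair; the across-period effect wins (195 vs 134 kJ/mol).
Cl > Se: relative to Se, both the across-period and down-group shifts push Cl's electron affinity up.
Tabulated electron affinity (kJ/mol): Na 53, Si 134, Cl 349, As 78, Se 195, Ba 14.
So from lowest to highest: Ba < Na < As < Si < Se < Cl.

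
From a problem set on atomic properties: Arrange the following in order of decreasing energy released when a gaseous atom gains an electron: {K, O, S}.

S > O > K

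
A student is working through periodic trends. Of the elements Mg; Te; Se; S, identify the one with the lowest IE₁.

Mg is in period 3, group 2; S is in period 3, group 16; Se is in period 4, group 16; Te is in period 5, group 16.
First ionization energy rises across a period (greater Z_eff holds electrons more tightly) and falls down a group (valence electrons are farther from the nucleus).
Here both period and group differ, so the two effects have to be weighed against each other.
Te > Mg: period and group pull opposite ways; the across-period shift dominates (869 vs 738 kJ/mol).
Se > Te: they share group 16; the group trend gives Se the larger value.
S > Se: they share group 16; the group trend gives S the larger value.
Approximate values (kJ/mol): Mg 738, S 1000, Se 941, Te 869.
The lowest IE₁ among these belongs to Mg.

Mg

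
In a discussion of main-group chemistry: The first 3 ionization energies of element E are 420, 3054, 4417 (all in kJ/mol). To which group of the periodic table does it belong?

Look for the largest jump between consecutive ionization energies: IE2/IE1 ≈ 7.3, far larger than any earlier ratio.
That jump marks the point where a core electron is being removed. So the atom has 1 valence electron.
A main-group element with 1 valence electron is in group 1.

Group 1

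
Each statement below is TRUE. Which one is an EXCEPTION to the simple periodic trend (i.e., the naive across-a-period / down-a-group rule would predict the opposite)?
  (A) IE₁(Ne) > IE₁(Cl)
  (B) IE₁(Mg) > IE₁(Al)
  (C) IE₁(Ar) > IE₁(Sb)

(B)

The general trend: first ionisation energy increases across a period and decreases down a group.
(A) Ne (period 2, group 18) vs Cl (period 3, group 17): the stated order agrees with the simple trend.
(B) Mg (period 3, group 2) vs Al (period 3, group 13): the stated order contradicts the simple trend.
(C) Ar (period 3, group 18) vs Sb (period 5, group 15): the stated order agrees with the simple trend.
The exception is (B): Al's single 3p electron is easier to remove than one from Mg's filled 3s².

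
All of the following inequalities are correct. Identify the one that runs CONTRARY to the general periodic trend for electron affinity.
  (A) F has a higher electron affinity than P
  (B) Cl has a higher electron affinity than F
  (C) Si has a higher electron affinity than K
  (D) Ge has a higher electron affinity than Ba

(B)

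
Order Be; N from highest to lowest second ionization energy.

N > Be

The second ionization energy removes an electron from the +1 ion. For each element: Be⁺ still has 1 valence electron; N⁺ still has 4 valence electrons.
All are still removing valence electrons, so compare the +1 ions as you would atoms: IE_2 generally rises across a period (higher Z_eff) and falls down a group (larger shell), subject to the usual subshell exceptions.
Valence configurations: Be⁺ [He]2s¹, N⁺ [He]2s²2p².
The numbers (kJ/mol): Be 1757, N 2856.
So the second ionization energies run Be < N.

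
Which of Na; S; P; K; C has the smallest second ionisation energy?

P

IE_2 is the cost of taking one more electron from the +1 cation: Na⁺ is the bare [Ne] core; S⁺ still has 5 valence electrons; P⁺ still has 4 valence electrons; K⁺ is the bare [Ar] core; C⁺ still has 3 valence electrons.
Breaking into a closed-shell core is much more expensive than removing a leftover valence electron — K and Na have the largest IE_2 here.
Valence configurations: S⁺ [Ne]3s²3p³, P⁺ [Ne]3s²3p², C⁺ [He]2s²2p¹.
The numbers (kJ/mol): Na 4562, S 2252, P 1907, K 3052, C 2353.
Hence IE_2: P < S < C < K < Na.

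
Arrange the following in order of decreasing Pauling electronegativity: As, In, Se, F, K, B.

F, Se, As, B, In, K

B is in period 2, group 13; F is in period 2, group 17; K is in period 4, group 1; As is in period 4, group 15; Se is in period 4, group 16; In is in period 5, group 13.
Atoms toward the upper right of the periodic table pull bonding electrons most strongly.
These span different periods and groups, so the two trends combine.
In > K: the two effects oppose for this pair; the across-period effect wins (1.78 vs 0.82).
B > In: they share group 13; the group trend gives B the larger value.
As > B: the two effects oppose for this pair; the across-period effect wins (2.18 vs 2.04).
Se > As: both are in period 4; the period trend gives Se the larger value.
F > Se: relative to Se, both the across-period and down-group shifts push F's electronegativity up.
Tabulated electronegativity (Pauling): B 2.04, F 3.98, K 0.82, As 2.18, Se 2.55, In 1.78.
So from highest to lowest: F > Se > As > B > In > K.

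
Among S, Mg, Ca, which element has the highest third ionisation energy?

Mg

The third ionization energy removes an electron from the +2 ion. For each element: S²⁺ still has 4 valence electrons; Mg²⁺ is the bare [Ne] core; Ca²⁺ is the bare [Ar] core.
Breaking into a closed-shell core is much more expensive than removing a leftover valence electron — Ca and Mg have the largest IE_3 here.
The numbers (kJ/mol): S 3357, Mg 7733, Ca 4912.
Putting it together, IE_3: S < Ca < Mg.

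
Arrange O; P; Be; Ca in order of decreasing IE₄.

After 3 electrons have been removed, what remains? O³⁺ still has 3 valence electrons; P³⁺ still has 2 valence electrons; Be³⁺ is already 1 electron into the core; Ca³⁺ is already 1 electron into the core.
Usually core removal costs more than valence removal, but here the competition is close: a tightly held n=2 valence electron can cost more to remove than an n=3 core electron, so the actual values have to decide it.
Valence configurations: O³⁺ [He]2s²2p¹, P³⁺ [Ne]3s².
Tabulated IE_4 (kJ/mol): O 7469, P 4964, Be 21007, Ca 6491.
Hence IE_4: P < Ca < O < Be.

Be > O > Ca > P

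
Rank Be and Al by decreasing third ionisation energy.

Be > Al

The third ionization energy removes an electron from the +2 ion. For each element: Be²⁺ is the bare [He] core; Al²⁺ still has 1 valence electron.
Pulling an electron out of a noble-gas core costs far more than removing a remaining valence electron, so Be sits at the high end of IE_3.
Tabulated IE_3 (kJ/mol): Be 14849, Al 2745.
So the third ionization energies run Al < Be.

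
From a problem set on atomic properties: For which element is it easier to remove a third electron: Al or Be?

Al

After 2 electrons have been removed, what remains? Al²⁺ still has 1 valence electron; Be²⁺ is the bare [He] core.
Pulling an electron out of a noble-gas core costs far more than removing a remaining valence electron, so Be sits at the high end of IE_3.
The numbers (kJ/mol): Al 2745, Be 14849.
Putting it together, IE_3: Al < Be.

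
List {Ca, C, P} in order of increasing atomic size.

Moving right in a period, electrons are added to the same shell under a stronger nuclear pull, so atoms get smaller; moving down, a new shell is opened and atoms get larger.
These span different periods and groups, so the two trends combine.
P > C: the two effects oppose for this pair; the down-group effect wins (111 vs 75 pm).
Ca > P: both effects reinforce here, so Ca is clearly the larger of the two.
Approximate values (pm): C 75, P 111, Ca 171.
So from smallest to largest: C < P < Ca.

C, P, Ca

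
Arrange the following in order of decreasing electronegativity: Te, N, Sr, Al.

N is in period 2, group 15; Al is in period 3, group 13; Sr is in period 5, group 2; Te is in period 5, group 16.
Atoms toward the upper right of the periodic table pull bonding electrons most strongly.
Here both period and group differ, so the two effects have to be weighed against each other.
Al > Sr: relative to Sr, both the across-period and down-group shifts push Al's electronegativity up.
Te > Al: period and group pull opposite ways; the across-period shift dominates (2.10 vs 1.61).
N > Te: period and group pull opposite ways; the down-group shift dominates (3.04 vs 2.10).
Tabulated electronegativity (Pauling): N 3.04, Al 1.61, Sr 0.95, Te 2.10.
So from highest to lowest: N > Te > Al > Sr.

N > Te > Al > Sr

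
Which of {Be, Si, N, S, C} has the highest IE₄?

Be

The fourth ionization energy removes an electron from the +3 ion. For each element: Be³⁺ is already 1 electron into the core; Si³⁺ still has 1 valence electron; N³⁺ still has 2 valence electrons; S³⁺ still has 3 valence electrons; C³⁺ still has 1 valence electron.
Pulling an electron out of a noble-gas core costs far more than removing a remaining valence electron, so Be sits at the high end of IE_4.
Valence configurations: Si³⁺ [Ne]3s¹, N³⁺ [He]2s², S³⁺ [Ne]3s²3p¹, C³⁺ [He]2s¹.
Approximate IE_4 values (kJ/mol): Be 21007, Si 4356, N 7475, S 4556, C 6223.
Putting it together, IE_4: Si < S < C < N < Be.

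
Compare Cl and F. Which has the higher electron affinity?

F is in period 2, group 17; Cl is in period 3, group 17.
EA tends to increase across a period and decrease down a group, though the pattern is less regular than for IE or radius.
All are in group 17; the group trend (electron affinity increases up the group) applies, with the exception below.
Note the exception: Cl has a higher electron affinity than F, contrary to the simple trend — F's small 2p subshell makes the incoming electron feel strong e⁻–e⁻ repulsion, so Cl actually releases more energy on gaining an electron.
For reference (kJ/mol): F 328, Cl 349.
So Cl has the higher electron affinity (Cl > F).

Cl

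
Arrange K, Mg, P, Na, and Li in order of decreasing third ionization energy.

IE_3 is the cost of taking one more electron from the +2 cation: K²⁺ is already 1 electron into the core; Mg²⁺ is the bare [Ne] core; P²⁺ still has 3 valence electrons; Na²⁺ is already 1 electron into the core; Li²⁺ is already 1 electron into the core.
Pulling an electron out of a noble-gas core costs far more than removing a remaining valence electron, so K, Na, Mg and Li sit at the high end of IE_3.
Tabulated IE_3 (kJ/mol): K 4420, Mg 7733, P 2914, Na 6910, Li 11815.
Hence IE_3: P < K < Na < Mg < Li.

Li, Mg, Na, K, P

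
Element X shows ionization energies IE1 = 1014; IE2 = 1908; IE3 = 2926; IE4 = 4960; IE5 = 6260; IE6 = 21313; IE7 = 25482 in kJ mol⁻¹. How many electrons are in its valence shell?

5

Look for the largest jump between consecutive ionization energies: IE6/IE5 ≈ 3.4, far larger than any earlier ratio.
That jump marks the point where a core electron is being removed. So the atom has 5 valence electrons.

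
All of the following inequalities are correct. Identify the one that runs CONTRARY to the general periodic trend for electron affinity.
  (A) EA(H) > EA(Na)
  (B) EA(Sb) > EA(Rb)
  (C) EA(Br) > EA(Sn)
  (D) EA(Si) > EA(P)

(D)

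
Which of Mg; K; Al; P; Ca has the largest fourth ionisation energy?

Al

After 3 electrons have been removed, what remains? Mg³⁺ is already 1 electron into the core; K³⁺ is already 2 electrons into the core; Al³⁺ is the bare [Ne] core; P³⁺ still has 2 valence electrons; Ca³⁺ is already 1 electron into the core.
Breaking into a closed-shell core is much more expensive than removing a leftover valence electron — K, Ca, Mg and Al have the largest IE_4 here.
Tabulated IE_4 (kJ/mol): Mg 10543, K 5877, Al 11577, P 4964, Ca 6491.
Hence IE_4: P < K < Ca < Mg < Al.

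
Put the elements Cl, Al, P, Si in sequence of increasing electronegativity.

Al is in period 3, group 13; Si is in period 3, group 14; P is in period 3, group 15; Cl is in period 3, group 17.
Smaller atoms with higher effective nuclear charge are more electronegative.
All lie in period 3, so electronegativity increases left to right.
So from lowest to highest: Al < Si < P < Cl.

Al, Si, P, Cl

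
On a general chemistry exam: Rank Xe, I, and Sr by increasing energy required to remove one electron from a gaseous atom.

Sr < I < Xe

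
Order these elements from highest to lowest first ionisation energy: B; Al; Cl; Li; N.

Li is in period 2, group 1; B is in period 2, group 13; N is in period 2, group 15; Al is in period 3, group 13; Cl is in period 3, group 17.
First ionization energy rises across a period (greater Z_eff holds electrons more tightly) and falls down a group (valence electrons are farther from the nucleus).
Neither a single period nor a single group — weigh both effects.
Al > Li: the two effects oppose for this pair; the across-period effect wins (578 vs 520 kJ/mol).
B > Al: they share group 13; the group trend gives B the larger value.
Cl > B: the two effects oppose for this pair; the across-period effect wins (1251 vs 801 kJ/mol).
N > Cl: period and group pull opposite ways; the down-group shift dominates (1402 vs 1251 kJ/mol).
For reference (kJ/mol): Li 520, B 801, N 1402, Al 578, Cl 1251.
So from highest to lowest: N > Cl > B > Al > Li.

N > Cl > B > Al > Li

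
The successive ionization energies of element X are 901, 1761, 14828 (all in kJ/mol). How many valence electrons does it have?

2

Look for the largest jump between consecutive ionization energies: IE3/IE2 ≈ 8.4, far larger than any earlier ratio.
That jump marks the point where a core electron is being removed. So the atom has 2 valence electrons.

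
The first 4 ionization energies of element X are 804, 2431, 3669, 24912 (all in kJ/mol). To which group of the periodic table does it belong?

Look for the largest jump between consecutive ionization energies: IE4/IE3 ≈ 6.8, far larger than any earlier ratio.
That jump marks the point where a core electron is being removed. So the atom has 3 valence electrons.
A main-group element with 3 valence electrons is in group 13.

Group 13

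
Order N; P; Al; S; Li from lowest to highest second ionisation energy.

Al < P < S < N < Li

After 1 electron has been removed, what remains? N⁺ still has 4 valence electrons; P⁺ still has 4 valence electrons; Al⁺ still has 2 valence electrons; S⁺ still has 5 valence electrons; Li⁺ is the bare [He] core.
Core electrons are held far more tightly than valence electrons, so Li tops the IE_2 order.
Valence configurations: N⁺ [He]2s²2p², P⁺ [Ne]3s²3p², Al⁺ [Ne]3s², S⁺ [Ne]3s²3p³.
The numbers (kJ/mol): N 2856, P 1907, Al 1817, S 2252, Li 7298.
Hence IE_2: Al < P < S < N < Li.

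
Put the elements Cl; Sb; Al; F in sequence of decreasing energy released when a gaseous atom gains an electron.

Cl, F, Sb, Al

F is in period 2, group 17; Al is in period 3, group 13; Cl is in period 3, group 17; Sb is in period 5, group 15.
EA tends to increase across a period and decrease down a group, though the pattern is less regular than for IE or radius.
Here both period and group differ, so the two effects have to be weighed against each other.
Sb > Al: the two effects oppose for this pair; the across-period effect wins (103 vs 42 kJ/mol).
F > Sb: relative to Sb, both the across-period and down-group shifts push F's electron affinity up.
Cl > F: this pair runs against the simple trend — see the exception note.
Note the exception: Cl has a higher electron affinity than F, contrary to the simple trend — F's small 2p subshell makes the incoming electron feel strong e⁻–e⁻ repulsion, so Cl actually releases more energy on gaining an electron.
Approximate values (kJ/mol): F 328, Al 42, Cl 349, Sb 103.
So from highest to lowest: Cl > F > Sb > Al.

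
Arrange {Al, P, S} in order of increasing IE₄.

After 3 electrons have been removed, what remains? Al³⁺ is the bare [Ne] core; P³⁺ still has 2 valence electrons; S³⁺ still has 3 valence electrons.
Core electrons are held far more tightly than valence electrons, so Al tops the IE_4 order.
Valence configurations: P³⁺ [Ne]3s², S³⁺ [Ne]3s²3p¹.
S³⁺ loses a lone 3p electron whereas P³⁺ must break into a filled 3s² pair, so IE_4(P) > IE_4(S) even though S has the higher nuclear charge.
Approximate IE_4 values (kJ/mol): Al 11577, P 4964, S 4556.
Putting it together, IE_4: S < P < Al.

S < P < Al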